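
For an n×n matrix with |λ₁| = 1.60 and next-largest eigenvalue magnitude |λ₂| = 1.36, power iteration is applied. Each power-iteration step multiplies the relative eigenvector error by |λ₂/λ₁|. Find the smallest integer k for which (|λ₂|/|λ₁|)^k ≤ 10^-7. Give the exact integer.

|λ₂/λ₁| = 1.36/1.60 = 0.85000
Need k ≥ ln(10^-7) / ln(0.85000) = -16.1181 / -0.1625 ≈ 99.177
Smallest integer k satisfying the bound: 100

100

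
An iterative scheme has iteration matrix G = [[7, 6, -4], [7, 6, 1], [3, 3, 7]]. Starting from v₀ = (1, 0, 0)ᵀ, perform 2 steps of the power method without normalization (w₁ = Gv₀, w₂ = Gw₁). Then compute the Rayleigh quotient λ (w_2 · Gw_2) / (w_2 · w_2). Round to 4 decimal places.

w1 = Gv₀ = (7·1 + 6·0 + (-4)·0; 7·1 + 6·0 + 1·0; 3·1 + 3·0 + 7·0) = (7, 7, 3)
w2 = Gw1 = (7·7 + 6·7 + (-4)·3; 7·7 + 6·7 + 1·3; 3·7 + 3·7 + 7·3) = (79, 94, 63)
Gw2 = (865, 1180, 960)
w2·Gw2 = 79·865 + 94·1180 + 63·960 = 239735; w2·w2 = 79·79 + 94·94 + 63·63 = 19046
λ ≈ 239735/19046 = 12.5872

12.5872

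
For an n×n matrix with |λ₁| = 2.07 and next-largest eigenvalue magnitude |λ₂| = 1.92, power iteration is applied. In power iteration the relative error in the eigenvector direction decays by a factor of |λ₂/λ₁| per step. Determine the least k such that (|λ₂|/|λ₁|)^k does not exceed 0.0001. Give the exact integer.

|λ₂/λ₁| = 1.92/2.07 = 0.92754
Need k ≥ ln(0.0001) / ln(0.92754) = -9.2103 / -0.0752 ≈ 122.440
Smallest integer k satisfying the bound: 123

123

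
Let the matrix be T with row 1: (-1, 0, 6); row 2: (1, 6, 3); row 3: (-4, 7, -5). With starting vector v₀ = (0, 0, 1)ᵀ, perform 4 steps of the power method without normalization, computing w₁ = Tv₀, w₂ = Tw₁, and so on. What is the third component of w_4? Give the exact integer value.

-569

w1 = Tv₀ = ((-1)·0 + 0·0 + 6·1; 1·0 + 6·0 + 3·1; (-4)·0 + 7·0 + (-5)·1) = (6, 3, -5)
w2 = Tw1 = ((-1)·6 + 0·3 + 6·(-5); 1·6 + 6·3 + 3·(-5); (-4)·6 + 7·3 + (-5)·(-5)) = (-36, 9, 22)
w3 = Tw2 = (168, 84, 97)
w4 = Tw3 = (414, 963, -569)
The requested component of w4 is -569.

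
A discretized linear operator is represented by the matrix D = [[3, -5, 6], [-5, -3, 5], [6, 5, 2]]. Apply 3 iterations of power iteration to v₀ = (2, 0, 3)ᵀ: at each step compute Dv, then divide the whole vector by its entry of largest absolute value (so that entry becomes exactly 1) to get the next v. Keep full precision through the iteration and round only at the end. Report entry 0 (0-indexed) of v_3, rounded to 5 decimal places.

1.00000

Dv0 = (24.000000, 5.000000, 18.000000); divide by 24.000000 → v1 = (1.000000, 0.208333, 0.750000)
Dv1 = (6.458333, -1.875000, 8.541667); divide by 8.541667 → v2 = (0.756098, -0.219512, 1.000000)
Dv2 = (9.365854, 1.878049, 5.439024); divide by 9.365854 → v3 = (1.000000, 0.200521, 0.580729)
Requested entry of v3: 1920/1920 = 1.00000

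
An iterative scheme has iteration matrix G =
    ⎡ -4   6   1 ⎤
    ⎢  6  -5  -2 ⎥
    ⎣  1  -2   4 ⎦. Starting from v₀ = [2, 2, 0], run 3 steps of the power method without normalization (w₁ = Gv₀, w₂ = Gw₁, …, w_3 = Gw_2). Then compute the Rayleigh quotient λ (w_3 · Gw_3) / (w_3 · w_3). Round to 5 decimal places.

w1 = Gv₀ = (4, 2, -2)
w2 = Gw1 = (-6, 18, -8)
w3 = Gw2 = (124, -110, -74)
Gw3 = (-1230, 1442, 48)
w3·Gw3 = 124·(-1230) + (-110)·1442 + (-74)·48 = -314692; w3·w3 = 124·124 + (-110)·(-110) + (-74)·(-74) = 32952
λ ≈ -314692/32952 = -9.55001

λ ≈ -9.55001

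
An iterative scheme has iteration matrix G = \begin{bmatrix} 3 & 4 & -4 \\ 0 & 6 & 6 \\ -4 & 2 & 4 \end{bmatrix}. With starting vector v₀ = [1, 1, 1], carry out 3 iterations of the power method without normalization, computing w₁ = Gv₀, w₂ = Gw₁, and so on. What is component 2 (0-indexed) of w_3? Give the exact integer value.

52

w1 = Gv₀ = (3·1 + 4·1 + (-4)·1; 0·1 + 6·1 + 6·1; (-4)·1 + 2·1 + 4·1) = (3, 12, 2)
w2 = Gw1 = (3·3 + 4·12 + (-4)·2; 0·3 + 6·12 + 6·2; (-4)·3 + 2·12 + 4·2) = (49, 84, 20)
w3 = Gw2 = (403, 624, 52)
The requested component of w3 is 52.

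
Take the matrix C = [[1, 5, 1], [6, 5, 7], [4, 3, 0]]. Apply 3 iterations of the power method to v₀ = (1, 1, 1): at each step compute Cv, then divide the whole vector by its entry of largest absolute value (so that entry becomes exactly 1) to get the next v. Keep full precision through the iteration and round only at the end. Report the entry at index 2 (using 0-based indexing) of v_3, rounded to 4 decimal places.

0.4560

Cv0 = (7.00000, 18.00000, 7.00000); divide by 18.00000 → v1 = (0.38889, 1.00000, 0.38889)
Cv1 = (5.77778, 10.05556, 4.55556); divide by 10.05556 → v2 = (0.57459, 1.00000, 0.45304)
Cv2 = (6.02762, 11.61878, 5.29834); divide by 11.61878 → v3 = (0.51878, 1.00000, 0.45602)
Requested entry of v3: 959/2103 = 0.4560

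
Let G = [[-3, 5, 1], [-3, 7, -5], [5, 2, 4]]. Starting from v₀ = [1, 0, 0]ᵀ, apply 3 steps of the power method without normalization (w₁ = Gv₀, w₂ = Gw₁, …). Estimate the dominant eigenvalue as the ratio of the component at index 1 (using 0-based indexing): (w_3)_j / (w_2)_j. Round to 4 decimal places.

6.7838

w1 = Gv₀ = ((-3)·1 + 5·0 + 1·0; (-3)·1 + 7·0 + (-5)·0; 5·1 + 2·0 + 4·0) = (-3, -3, 5)
w2 = Gw1 = ((-3)·(-3) + 5·(-3) + 1·5; (-3)·(-3) + 7·(-3) + (-5)·5; 5·(-3) + 2·(-3) + 4·5) = (-1, -37, -1)
w3 = Gw2 = (-183, -251, -83)
Ratio at component: -251 / -37 = 6.7838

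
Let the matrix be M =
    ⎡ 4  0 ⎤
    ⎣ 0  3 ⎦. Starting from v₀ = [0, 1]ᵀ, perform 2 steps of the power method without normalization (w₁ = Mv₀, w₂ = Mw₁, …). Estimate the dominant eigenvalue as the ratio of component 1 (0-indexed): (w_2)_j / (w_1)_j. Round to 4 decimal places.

w1 = Mv₀ = (4·0 + 0·1; 0·0 + 3·1) = (0, 3)
w2 = Mw1 = (4·0 + 0·3; 0·0 + 3·3) = (0, 9)
Ratio at component: 9 / 3 = 3.0000

λ ≈ 3.0000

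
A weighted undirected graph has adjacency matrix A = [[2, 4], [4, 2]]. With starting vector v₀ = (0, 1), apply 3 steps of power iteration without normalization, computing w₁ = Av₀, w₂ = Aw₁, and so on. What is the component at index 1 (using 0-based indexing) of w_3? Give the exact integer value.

104

w1 = Av₀ = (2·0 + 4·1; 4·0 + 2·1) = (4, 2)
w2 = Aw1 = (2·4 + 4·2; 4·4 + 2·2) = (16, 20)
w3 = Aw2 = (112, 104)
The requested component of w3 is 104.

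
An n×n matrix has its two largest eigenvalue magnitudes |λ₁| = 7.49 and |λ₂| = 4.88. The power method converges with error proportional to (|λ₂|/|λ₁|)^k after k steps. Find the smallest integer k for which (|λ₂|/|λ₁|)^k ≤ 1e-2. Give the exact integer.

|λ₂/λ₁| = 4.88/7.49 = 0.65154
Need k ≥ ln(1e-2) / ln(0.65154) = -4.6052 / -0.4284 ≈ 10.749
Smallest integer k satisfying the bound: 11

11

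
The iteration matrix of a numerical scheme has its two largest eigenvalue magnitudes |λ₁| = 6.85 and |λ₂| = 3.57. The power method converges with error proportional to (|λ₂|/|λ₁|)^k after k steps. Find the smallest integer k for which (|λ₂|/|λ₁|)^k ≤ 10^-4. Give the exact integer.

|λ₂/λ₁| = 3.57/6.85 = 0.52117
Need k ≥ ln(10^-4) / ln(0.52117) = -9.2103 / -0.6517 ≈ 14.133
Smallest integer k satisfying the bound: 15

15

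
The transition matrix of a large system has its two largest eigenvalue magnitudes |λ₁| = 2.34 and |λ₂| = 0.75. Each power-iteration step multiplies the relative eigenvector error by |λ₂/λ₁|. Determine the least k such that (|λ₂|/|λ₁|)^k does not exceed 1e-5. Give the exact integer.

11

|λ₂/λ₁| = 0.75/2.34 = 0.32051
Need k ≥ ln(1e-5) / ln(0.32051) = -11.5129 / -1.1378 ≈ 10.118
Smallest integer k satisfying the bound: 11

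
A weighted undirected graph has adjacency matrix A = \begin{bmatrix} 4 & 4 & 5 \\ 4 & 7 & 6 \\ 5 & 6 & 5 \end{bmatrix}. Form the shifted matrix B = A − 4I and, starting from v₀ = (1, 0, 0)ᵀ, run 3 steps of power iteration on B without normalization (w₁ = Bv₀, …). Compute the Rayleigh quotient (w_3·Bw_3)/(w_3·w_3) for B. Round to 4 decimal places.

μ ≈ 11.4133

B = A − 4I has rows (0, 4, 5); (4, 3, 6); (5, 6, 1)
w1 = Bv₀ = (0·1 + 4·0 + 5·0; 4·1 + 3·0 + 6·0; 5·1 + 6·0 + 1·0) = (0, 4, 5)
w2 = Bw1 = (0·0 + 4·4 + 5·5; 4·0 + 3·4 + 6·5; 5·0 + 6·4 + 1·5) = (41, 42, 29)
w3 = Bw2 = (313, 464, 486)
Bw3 = (4286, 5560, 4835)
w3·Bw3 = 6271168; w3·w3 = 549461; μ ≈ 6271168/549461 = 11.4133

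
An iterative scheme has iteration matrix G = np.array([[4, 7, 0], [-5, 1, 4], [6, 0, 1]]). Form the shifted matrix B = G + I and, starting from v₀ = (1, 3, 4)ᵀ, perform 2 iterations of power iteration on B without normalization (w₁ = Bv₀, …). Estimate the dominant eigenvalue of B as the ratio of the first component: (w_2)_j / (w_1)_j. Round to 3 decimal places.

9.577

B = G + I has rows (5, 7, 0); (-5, 2, 4); (6, 0, 2)
w1 = Bv₀ = (5·1 + 7·3 + 0·4; (-5)·1 + 2·3 + 4·4; 6·1 + 0·3 + 2·4) = (26, 17, 14)
w2 = Bw1 = (5·26 + 7·17 + 0·14; (-5)·26 + 2·17 + 4·14; 6·26 + 0·17 + 2·14) = (249, -40, 184)
Ratio: 249/26 = 9.577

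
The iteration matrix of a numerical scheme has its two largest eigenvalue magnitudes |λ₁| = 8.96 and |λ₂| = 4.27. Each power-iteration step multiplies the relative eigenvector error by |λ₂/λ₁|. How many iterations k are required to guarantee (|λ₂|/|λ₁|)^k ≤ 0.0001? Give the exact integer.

|λ₂/λ₁| = 4.27/8.96 = 0.47656
Need k ≥ ln(0.0001) / ln(0.47656) = -9.2103 / -0.7412 ≈ 12.427
Smallest integer k satisfying the bound: 13

13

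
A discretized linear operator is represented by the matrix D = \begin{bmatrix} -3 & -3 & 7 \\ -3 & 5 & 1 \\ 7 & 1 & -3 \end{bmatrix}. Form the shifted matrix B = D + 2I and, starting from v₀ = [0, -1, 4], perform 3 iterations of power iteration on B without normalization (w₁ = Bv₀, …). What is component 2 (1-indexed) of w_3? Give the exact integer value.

-443

B = D + 2I has rows (-1, -3, 7); (-3, 7, 1); (7, 1, -1)
w1 = Bv₀ = ((-1)·0 + (-3)·(-1) + 7·4; (-3)·0 + 7·(-1) + 1·4; 7·0 + 1·(-1) + (-1)·4) = (31, -3, -5)
w2 = Bw1 = ((-1)·31 + (-3)·(-3) + 7·(-5); (-3)·31 + 7·(-3) + 1·(-5); 7·31 + 1·(-3) + (-1)·(-5)) = (-57, -119, 219)
w3 = Bw2 = (1947, -443, -737)
Requested component of w3: -443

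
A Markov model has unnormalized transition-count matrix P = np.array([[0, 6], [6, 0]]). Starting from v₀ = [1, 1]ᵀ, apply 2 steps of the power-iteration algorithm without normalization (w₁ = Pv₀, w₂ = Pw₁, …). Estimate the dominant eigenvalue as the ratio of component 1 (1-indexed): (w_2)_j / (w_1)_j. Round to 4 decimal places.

λ ≈ 6.0000

w1 = Pv₀ = (0·1 + 6·1; 6·1 + 0·1) = (6, 6)
w2 = Pw1 = (0·6 + 6·6; 6·6 + 0·6) = (36, 36)
Ratio at component: 36 / 6 = 6.0000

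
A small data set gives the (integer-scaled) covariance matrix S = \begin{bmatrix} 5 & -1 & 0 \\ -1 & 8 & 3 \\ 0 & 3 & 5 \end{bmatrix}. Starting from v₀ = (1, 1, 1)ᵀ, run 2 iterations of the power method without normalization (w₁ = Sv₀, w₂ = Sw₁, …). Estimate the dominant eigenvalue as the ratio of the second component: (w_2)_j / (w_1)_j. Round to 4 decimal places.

λ ≈ 10.0000

w1 = Sv₀ = (4, 10, 8)
w2 = Sw1 = (10, 100, 70)
Ratio at component: 100 / 10 = 10.0000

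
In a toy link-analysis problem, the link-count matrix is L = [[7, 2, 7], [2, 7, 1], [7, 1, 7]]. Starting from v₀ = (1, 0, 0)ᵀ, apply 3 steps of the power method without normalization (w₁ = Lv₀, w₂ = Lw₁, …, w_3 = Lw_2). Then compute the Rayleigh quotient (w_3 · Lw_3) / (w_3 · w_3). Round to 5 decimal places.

w1 = Lv₀ = (7·1 + 2·0 + 7·0; 2·1 + 7·0 + 1·0; 7·1 + 1·0 + 7·0) = (7, 2, 7)
w2 = Lw1 = (7·7 + 2·2 + 7·7; 2·7 + 7·2 + 1·7; 7·7 + 1·2 + 7·7) = (102, 35, 100)
w3 = Lw2 = (1484, 549, 1449)
Lw3 = (21629, 8260, 21080)
w3·Lw3 = 1484·21629 + 549·8260 + 1449·21080 = 67177096; w3·w3 = 1484·1484 + 549·549 + 1449·1449 = 4603258
λ ≈ 67177096/4603258 = 14.59338

14.59338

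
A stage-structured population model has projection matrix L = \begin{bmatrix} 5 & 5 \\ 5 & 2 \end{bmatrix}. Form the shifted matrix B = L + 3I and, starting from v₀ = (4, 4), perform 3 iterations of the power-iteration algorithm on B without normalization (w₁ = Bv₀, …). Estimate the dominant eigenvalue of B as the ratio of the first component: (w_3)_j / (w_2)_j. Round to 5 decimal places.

B = L + 3I has rows (8, 5); (5, 5)
w1 = Bv₀ = (52, 40)
w2 = Bw1 = (616, 460)
w3 = Bw2 = (7228, 5380)
Ratio: 7228/616 = 11.73377

μ ≈ 11.73377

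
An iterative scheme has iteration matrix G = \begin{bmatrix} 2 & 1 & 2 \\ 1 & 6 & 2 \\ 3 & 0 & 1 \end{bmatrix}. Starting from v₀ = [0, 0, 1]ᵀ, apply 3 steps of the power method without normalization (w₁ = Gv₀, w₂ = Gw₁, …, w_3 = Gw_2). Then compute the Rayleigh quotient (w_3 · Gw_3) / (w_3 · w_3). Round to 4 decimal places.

w1 = Gv₀ = (2·0 + 1·0 + 2·1; 1·0 + 6·0 + 2·1; 3·0 + 0·0 + 1·1) = (2, 2, 1)
w2 = Gw1 = (2·2 + 1·2 + 2·1; 1·2 + 6·2 + 2·1; 3·2 + 0·2 + 1·1) = (8, 16, 7)
w3 = Gw2 = (46, 118, 31)
Gw3 = (272, 816, 169)
w3·Gw3 = 46·272 + 118·816 + 31·169 = 114039; w3·w3 = 46·46 + 118·118 + 31·31 = 17001
λ ≈ 114039/17001 = 6.7078

6.7078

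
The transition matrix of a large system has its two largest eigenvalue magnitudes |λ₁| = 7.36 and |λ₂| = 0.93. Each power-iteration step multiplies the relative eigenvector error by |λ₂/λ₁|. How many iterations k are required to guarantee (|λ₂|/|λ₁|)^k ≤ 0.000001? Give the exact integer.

|λ₂/λ₁| = 0.93/7.36 = 0.12636
Need k ≥ ln(0.000001) / ln(0.12636) = -13.8155 / -2.0686 ≈ 6.679
Smallest integer k satisfying the bound: 7

7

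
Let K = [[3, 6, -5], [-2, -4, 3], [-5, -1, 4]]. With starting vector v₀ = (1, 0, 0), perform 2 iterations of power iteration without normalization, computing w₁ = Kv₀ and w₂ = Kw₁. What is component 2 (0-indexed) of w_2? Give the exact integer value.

w1 = Kv₀ = (3·1 + 6·0 + (-5)·0; (-2)·1 + (-4)·0 + 3·0; (-5)·1 + (-1)·0 + 4·0) = (3, -2, -5)
w2 = Kw1 = (3·3 + 6·(-2) + (-5)·(-5); (-2)·3 + (-4)·(-2) + 3·(-5); (-5)·3 + (-1)·(-2) + 4·(-5)) = (22, -13, -33)
The requested component of w2 is -33.

-33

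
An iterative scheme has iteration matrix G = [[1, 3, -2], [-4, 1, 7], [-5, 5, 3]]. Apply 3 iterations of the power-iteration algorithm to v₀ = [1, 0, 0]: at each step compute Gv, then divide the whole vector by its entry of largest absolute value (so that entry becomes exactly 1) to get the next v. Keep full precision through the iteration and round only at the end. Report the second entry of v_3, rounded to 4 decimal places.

Gv0 = (1.00000, -4.00000, -5.00000); divide by -5.00000 → v1 = (-0.20000, 0.80000, 1.00000)
Gv1 = (0.20000, 8.60000, 8.00000); divide by 8.60000 → v2 = (0.02326, 1.00000, 0.93023)
Gv2 = (1.16279, 7.41860, 7.67442); divide by 7.67442 → v3 = (0.15152, 0.96667, 1.00000)
Requested entry of v3: -319/-330 = 0.9667

0.9667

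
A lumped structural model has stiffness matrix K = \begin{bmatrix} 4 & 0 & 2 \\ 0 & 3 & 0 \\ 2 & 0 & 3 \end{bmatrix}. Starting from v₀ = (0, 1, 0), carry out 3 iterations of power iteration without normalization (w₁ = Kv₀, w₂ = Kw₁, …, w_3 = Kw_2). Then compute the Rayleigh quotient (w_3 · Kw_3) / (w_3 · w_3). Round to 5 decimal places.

w1 = Kv₀ = (0, 3, 0)
w2 = Kw1 = (0, 9, 0)
w3 = Kw2 = (0, 27, 0)
Kw3 = (0, 81, 0)
w3·Kw3 = 0·0 + 27·81 + 0·0 = 2187; w3·w3 = 0·0 + 27·27 + 0·0 = 729
λ ≈ 2187/729 = 3.00000

λ ≈ 3.00000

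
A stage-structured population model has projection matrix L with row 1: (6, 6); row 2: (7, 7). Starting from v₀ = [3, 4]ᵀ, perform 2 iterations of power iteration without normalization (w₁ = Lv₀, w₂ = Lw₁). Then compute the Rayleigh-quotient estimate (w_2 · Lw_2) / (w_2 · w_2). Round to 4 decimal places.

w1 = Lv₀ = (6·3 + 6·4; 7·3 + 7·4) = (42, 49)
w2 = Lw1 = (6·42 + 6·49; 7·42 + 7·49) = (546, 637)
Lw2 = (7098, 8281)
w2·Lw2 = 546·7098 + 637·8281 = 9150505; w2·w2 = 546·546 + 637·637 = 703885
λ ≈ 9150505/703885 = 13.0000

λ ≈ 13.0000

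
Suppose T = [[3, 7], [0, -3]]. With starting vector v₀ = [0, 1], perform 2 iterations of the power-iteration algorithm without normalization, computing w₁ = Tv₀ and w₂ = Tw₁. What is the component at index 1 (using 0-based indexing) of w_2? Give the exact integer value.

9

w1 = Tv₀ = (3·0 + 7·1; 0·0 + (-3)·1) = (7, -3)
w2 = Tw1 = (3·7 + 7·(-3); 0·7 + (-3)·(-3)) = (0, 9)
The requested component of w2 is 9.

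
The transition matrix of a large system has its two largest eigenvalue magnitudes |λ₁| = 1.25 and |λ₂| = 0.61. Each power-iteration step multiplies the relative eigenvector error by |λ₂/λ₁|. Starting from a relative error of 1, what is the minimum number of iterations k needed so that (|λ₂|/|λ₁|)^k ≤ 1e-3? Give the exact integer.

10

|λ₂/λ₁| = 0.61/1.25 = 0.48800
Need k ≥ ln(1e-3) / ln(0.48800) = -6.9078 / -0.7174 ≈ 9.628
Smallest integer k satisfying the bound: 10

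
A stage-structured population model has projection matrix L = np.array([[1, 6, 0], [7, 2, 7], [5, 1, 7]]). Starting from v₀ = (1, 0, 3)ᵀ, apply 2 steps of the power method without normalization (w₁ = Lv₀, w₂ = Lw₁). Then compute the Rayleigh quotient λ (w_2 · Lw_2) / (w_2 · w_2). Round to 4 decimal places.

11.9688

w1 = Lv₀ = (1, 28, 26)
w2 = Lw1 = (169, 245, 215)
Lw2 = (1639, 3178, 2595)
w2·Lw2 = 169·1639 + 245·3178 + 215·2595 = 1613526; w2·w2 = 169·169 + 245·245 + 215·215 = 134811
λ ≈ 1613526/134811 = 11.9688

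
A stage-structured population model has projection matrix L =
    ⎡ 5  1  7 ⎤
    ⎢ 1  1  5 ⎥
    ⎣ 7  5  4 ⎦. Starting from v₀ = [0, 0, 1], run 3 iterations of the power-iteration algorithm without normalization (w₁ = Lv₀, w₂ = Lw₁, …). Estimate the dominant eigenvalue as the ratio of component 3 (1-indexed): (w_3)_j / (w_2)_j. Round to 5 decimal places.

w1 = Lv₀ = (5·0 + 1·0 + 7·1; 1·0 + 1·0 + 5·1; 7·0 + 5·0 + 4·1) = (7, 5, 4)
w2 = Lw1 = (5·7 + 1·5 + 7·4; 1·7 + 1·5 + 5·4; 7·7 + 5·5 + 4·4) = (68, 32, 90)
w3 = Lw2 = (1002, 550, 996)
Ratio at component: 996 / 90 = 11.06667

λ ≈ 11.06667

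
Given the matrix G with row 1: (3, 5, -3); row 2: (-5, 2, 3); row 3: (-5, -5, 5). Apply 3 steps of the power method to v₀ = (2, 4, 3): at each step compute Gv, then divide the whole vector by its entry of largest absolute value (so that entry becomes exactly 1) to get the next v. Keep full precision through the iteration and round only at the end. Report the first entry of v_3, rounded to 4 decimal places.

-0.2704

Gv0 = (17.00000, 7.00000, -15.00000); divide by 17.00000 → v1 = (1.00000, 0.41176, -0.88235)
Gv1 = (7.70588, -6.82353, -11.47059); divide by -11.47059 → v2 = (-0.67179, 0.59487, 1.00000)
Gv2 = (-2.04103, 7.54872, 5.38462); divide by 7.54872 → v3 = (-0.27038, 1.00000, 0.71332)
Requested entry of v3: 398/-1472 = -0.2704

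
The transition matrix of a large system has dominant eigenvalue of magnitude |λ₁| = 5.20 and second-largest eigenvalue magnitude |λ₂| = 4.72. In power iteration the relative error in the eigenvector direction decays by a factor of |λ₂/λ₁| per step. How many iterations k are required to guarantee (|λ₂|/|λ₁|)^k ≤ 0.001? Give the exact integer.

|λ₂/λ₁| = 4.72/5.20 = 0.90769
Need k ≥ ln(0.001) / ln(0.90769) = -6.9078 / -0.0968 ≈ 71.324
Smallest integer k satisfying the bound: 72

72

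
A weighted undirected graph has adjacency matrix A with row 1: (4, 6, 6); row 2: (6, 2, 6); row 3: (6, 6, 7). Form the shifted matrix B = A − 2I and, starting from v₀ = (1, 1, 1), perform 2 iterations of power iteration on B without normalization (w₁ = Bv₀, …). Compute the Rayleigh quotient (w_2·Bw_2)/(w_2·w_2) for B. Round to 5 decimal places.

μ ≈ 14.57116

B = A − 2I has rows (2, 6, 6); (6, 0, 6); (6, 6, 5)
w1 = Bv₀ = (14, 12, 17)
w2 = Bw1 = (202, 186, 241)
Bw2 = (2966, 2658, 3533)
w2·Bw2 = 1944973; w2·w2 = 133481; μ ≈ 1944973/133481 = 14.57116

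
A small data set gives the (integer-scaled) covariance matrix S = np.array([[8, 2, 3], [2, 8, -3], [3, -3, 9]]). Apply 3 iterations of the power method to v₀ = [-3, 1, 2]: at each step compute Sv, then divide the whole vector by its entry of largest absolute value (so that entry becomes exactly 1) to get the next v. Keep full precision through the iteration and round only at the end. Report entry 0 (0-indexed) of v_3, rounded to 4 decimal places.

Sv0 = (-16.00000, -4.00000, 6.00000); divide by -16.00000 → v1 = (1.00000, 0.25000, -0.37500)
Sv1 = (7.37500, 5.12500, -1.12500); divide by 7.37500 → v2 = (1.00000, 0.69492, -0.15254)
Sv2 = (8.93220, 8.01695, -0.45763); divide by 8.93220 → v3 = (1.00000, 0.89753, -0.05123)
Requested entry of v3: -1054/-1054 = 1.0000

1.0000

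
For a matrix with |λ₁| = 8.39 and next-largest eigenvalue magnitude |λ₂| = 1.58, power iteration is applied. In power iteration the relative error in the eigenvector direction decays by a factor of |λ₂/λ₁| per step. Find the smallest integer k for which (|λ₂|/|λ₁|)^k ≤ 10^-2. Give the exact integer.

3

|λ₂/λ₁| = 1.58/8.39 = 0.18832
Need k ≥ ln(10^-2) / ln(0.18832) = -4.6052 / -1.6696 ≈ 2.758
Smallest integer k satisfying the bound: 3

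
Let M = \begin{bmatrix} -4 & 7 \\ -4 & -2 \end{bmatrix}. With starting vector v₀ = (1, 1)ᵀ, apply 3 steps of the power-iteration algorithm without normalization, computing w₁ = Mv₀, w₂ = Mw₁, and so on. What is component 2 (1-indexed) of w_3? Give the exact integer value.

216

w1 = Mv₀ = ((-4)·1 + 7·1; (-4)·1 + (-2)·1) = (3, -6)
w2 = Mw1 = ((-4)·3 + 7·(-6); (-4)·3 + (-2)·(-6)) = (-54, 0)
w3 = Mw2 = (216, 216)
The requested component of w3 is 216.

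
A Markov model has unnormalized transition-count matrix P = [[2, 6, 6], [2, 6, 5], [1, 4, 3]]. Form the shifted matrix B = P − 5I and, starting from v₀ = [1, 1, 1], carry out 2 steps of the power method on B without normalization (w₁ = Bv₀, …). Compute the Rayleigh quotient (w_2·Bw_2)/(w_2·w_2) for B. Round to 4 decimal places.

μ ≈ 6.7608

B = P − 5I has rows (-3, 6, 6); (2, 1, 5); (1, 4, -2)
w1 = Bv₀ = (9, 8, 3)
w2 = Bw1 = (39, 41, 35)
Bw2 = (339, 294, 133)
w2·Bw2 = 29930; w2·w2 = 4427; μ ≈ 29930/4427 = 6.7608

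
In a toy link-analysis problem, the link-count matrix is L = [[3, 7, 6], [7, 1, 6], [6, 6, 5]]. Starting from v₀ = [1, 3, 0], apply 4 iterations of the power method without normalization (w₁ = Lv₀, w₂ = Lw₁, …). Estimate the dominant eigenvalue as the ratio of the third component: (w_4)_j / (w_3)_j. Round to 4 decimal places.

15.6196

w1 = Lv₀ = (3·1 + 7·3 + 6·0; 7·1 + 1·3 + 6·0; 6·1 + 6·3 + 5·0) = (24, 10, 24)
w2 = Lw1 = (3·24 + 7·10 + 6·24; 7·24 + 1·10 + 6·24; 6·24 + 6·10 + 5·24) = (286, 322, 324)
w3 = Lw2 = (5056, 4268, 5268)
w4 = Lw3 = (76652, 71268, 82284)
Ratio at component: 82284 / 5268 = 15.6196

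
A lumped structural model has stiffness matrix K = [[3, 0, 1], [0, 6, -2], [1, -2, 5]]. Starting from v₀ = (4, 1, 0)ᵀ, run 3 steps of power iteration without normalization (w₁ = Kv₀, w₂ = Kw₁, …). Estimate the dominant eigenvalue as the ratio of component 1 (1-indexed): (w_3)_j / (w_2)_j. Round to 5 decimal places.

3.26316

w1 = Kv₀ = (3·4 + 0·1 + 1·0; 0·4 + 6·1 + (-2)·0; 1·4 + (-2)·1 + 5·0) = (12, 6, 2)
w2 = Kw1 = (3·12 + 0·6 + 1·2; 0·12 + 6·6 + (-2)·2; 1·12 + (-2)·6 + 5·2) = (38, 32, 10)
w3 = Kw2 = (124, 172, 24)
Ratio at component: 124 / 38 = 3.26316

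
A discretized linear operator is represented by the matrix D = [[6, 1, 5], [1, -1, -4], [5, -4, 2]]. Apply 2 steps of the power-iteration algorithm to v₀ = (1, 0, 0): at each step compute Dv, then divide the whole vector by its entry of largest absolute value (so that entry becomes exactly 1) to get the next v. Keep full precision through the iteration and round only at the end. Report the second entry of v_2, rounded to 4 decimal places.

-0.2419

Dv0 = (6.00000, 1.00000, 5.00000); divide by 6.00000 → v1 = (1.00000, 0.16667, 0.83333)
Dv1 = (10.33333, -2.50000, 6.00000); divide by 10.33333 → v2 = (1.00000, -0.24194, 0.58065)
Requested entry of v2: -15/62 = -0.2419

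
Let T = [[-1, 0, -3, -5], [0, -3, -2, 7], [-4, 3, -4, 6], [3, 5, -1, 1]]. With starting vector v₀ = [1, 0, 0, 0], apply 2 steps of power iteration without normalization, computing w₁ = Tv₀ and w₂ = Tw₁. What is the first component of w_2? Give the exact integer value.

w1 = Tv₀ = ((-1)·1 + 0·0 + (-3)·0 + (-5)·0; 0·1 + (-3)·0 + (-2)·0 + 7·0; (-4)·1 + 3·0 + (-4)·0 + 6·0; 3·1 + 5·0 + (-1)·0 + 1·0) = (-1, 0, -4, 3)
w2 = Tw1 = ((-1)·(-1) + 0·0 + (-3)·(-4) + (-5)·3; 0·(-1) + (-3)·0 + (-2)·(-4) + 7·3; (-4)·(-1) + 3·0 + (-4)·(-4) + 6·3; 3·(-1) + 5·0 + (-1)·(-4) + 1·3) = (-2, 29, 38, 4)
The requested component of w2 is -2.

-2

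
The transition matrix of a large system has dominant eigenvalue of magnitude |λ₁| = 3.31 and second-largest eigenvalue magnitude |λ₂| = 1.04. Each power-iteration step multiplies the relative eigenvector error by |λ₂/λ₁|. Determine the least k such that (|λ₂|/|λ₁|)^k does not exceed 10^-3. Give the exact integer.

|λ₂/λ₁| = 1.04/3.31 = 0.31420
Need k ≥ ln(10^-3) / ln(0.31420) = -6.9078 / -1.1577 ≈ 5.967
Smallest integer k satisfying the bound: 6

6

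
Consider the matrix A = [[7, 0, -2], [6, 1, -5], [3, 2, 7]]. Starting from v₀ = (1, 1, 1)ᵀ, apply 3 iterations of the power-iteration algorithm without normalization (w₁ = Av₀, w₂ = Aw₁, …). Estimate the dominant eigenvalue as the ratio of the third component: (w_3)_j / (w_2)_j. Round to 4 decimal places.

6.7767

w1 = Av₀ = (5, 2, 12)
w2 = Aw1 = (11, -28, 103)
w3 = Aw2 = (-129, -477, 698)
Ratio at component: 698 / 103 = 6.7767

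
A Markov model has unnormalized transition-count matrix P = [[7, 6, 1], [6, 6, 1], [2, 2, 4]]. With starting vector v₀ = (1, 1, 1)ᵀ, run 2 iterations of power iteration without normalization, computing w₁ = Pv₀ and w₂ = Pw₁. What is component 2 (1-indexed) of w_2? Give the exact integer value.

w1 = Pv₀ = (7·1 + 6·1 + 1·1; 6·1 + 6·1 + 1·1; 2·1 + 2·1 + 4·1) = (14, 13, 8)
w2 = Pw1 = (7·14 + 6·13 + 1·8; 6·14 + 6·13 + 1·8; 2·14 + 2·13 + 4·8) = (184, 170, 86)
The requested component of w2 is 170.

170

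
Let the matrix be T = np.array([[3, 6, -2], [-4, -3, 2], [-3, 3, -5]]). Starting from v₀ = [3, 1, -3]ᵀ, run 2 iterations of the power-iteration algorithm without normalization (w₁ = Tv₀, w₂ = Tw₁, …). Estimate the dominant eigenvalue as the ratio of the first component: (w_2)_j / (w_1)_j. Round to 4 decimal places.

w1 = Tv₀ = (3·3 + 6·1 + (-2)·(-3); (-4)·3 + (-3)·1 + 2·(-3); (-3)·3 + 3·1 + (-5)·(-3)) = (21, -21, 9)
w2 = Tw1 = (3·21 + 6·(-21) + (-2)·9; (-4)·21 + (-3)·(-21) + 2·9; (-3)·21 + 3·(-21) + (-5)·9) = (-81, -3, -171)
Ratio at component: -81 / 21 = -3.8571

λ ≈ -3.8571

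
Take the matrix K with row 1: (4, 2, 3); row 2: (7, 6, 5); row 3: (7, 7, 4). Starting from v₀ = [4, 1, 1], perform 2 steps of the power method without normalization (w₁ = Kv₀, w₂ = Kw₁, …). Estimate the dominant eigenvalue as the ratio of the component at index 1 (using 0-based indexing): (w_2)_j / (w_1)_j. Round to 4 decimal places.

w1 = Kv₀ = (21, 39, 39)
w2 = Kw1 = (279, 576, 576)
Ratio at component: 576 / 39 = 14.7692

14.7692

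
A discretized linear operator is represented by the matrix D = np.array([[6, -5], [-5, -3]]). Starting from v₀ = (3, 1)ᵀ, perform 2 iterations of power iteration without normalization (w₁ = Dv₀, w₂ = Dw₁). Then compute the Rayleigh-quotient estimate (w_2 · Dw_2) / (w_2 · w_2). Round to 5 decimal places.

w1 = Dv₀ = (6·3 + (-5)·1; (-5)·3 + (-3)·1) = (13, -18)
w2 = Dw1 = (6·13 + (-5)·(-18); (-5)·13 + (-3)·(-18)) = (168, -11)
Dw2 = (1063, -807)
w2·Dw2 = 168·1063 + (-11)·(-807) = 187461; w2·w2 = 168·168 + (-11)·(-11) = 28345
λ ≈ 187461/28345 = 6.61355

λ ≈ 6.61355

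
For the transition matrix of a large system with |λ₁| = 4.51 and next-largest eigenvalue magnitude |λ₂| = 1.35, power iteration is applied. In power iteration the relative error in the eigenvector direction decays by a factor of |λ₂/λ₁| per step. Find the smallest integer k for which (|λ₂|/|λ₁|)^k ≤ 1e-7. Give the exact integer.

14

|λ₂/λ₁| = 1.35/4.51 = 0.29933
Need k ≥ ln(1e-7) / ln(0.29933) = -16.1181 / -1.2062 ≈ 13.363
Smallest integer k satisfying the bound: 14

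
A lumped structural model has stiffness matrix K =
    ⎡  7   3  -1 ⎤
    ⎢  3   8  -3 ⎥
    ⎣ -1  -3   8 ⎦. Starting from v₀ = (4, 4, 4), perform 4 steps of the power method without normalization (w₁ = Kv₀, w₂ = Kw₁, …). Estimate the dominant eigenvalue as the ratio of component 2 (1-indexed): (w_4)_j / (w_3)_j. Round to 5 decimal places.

w1 = Kv₀ = (7·4 + 3·4 + (-1)·4; 3·4 + 8·4 + (-3)·4; (-1)·4 + (-3)·4 + 8·4) = (36, 32, 16)
w2 = Kw1 = (7·36 + 3·32 + (-1)·16; 3·36 + 8·32 + (-3)·16; (-1)·36 + (-3)·32 + 8·16) = (332, 316, -4)
w3 = Kw2 = (3276, 3536, -1312)
w4 = Kw3 = (34852, 42052, -24380)
Ratio at component: 42052 / 3536 = 11.89253

11.89253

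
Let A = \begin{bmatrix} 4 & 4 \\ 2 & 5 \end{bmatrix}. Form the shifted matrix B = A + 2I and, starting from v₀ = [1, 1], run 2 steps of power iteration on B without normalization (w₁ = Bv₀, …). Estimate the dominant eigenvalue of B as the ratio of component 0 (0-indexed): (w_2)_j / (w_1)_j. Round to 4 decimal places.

B = A + 2I has rows (6, 4); (2, 7)
w1 = Bv₀ = (6·1 + 4·1; 2·1 + 7·1) = (10, 9)
w2 = Bw1 = (6·10 + 4·9; 2·10 + 7·9) = (96, 83)
Ratio: 96/10 = 9.6000

μ ≈ 9.6000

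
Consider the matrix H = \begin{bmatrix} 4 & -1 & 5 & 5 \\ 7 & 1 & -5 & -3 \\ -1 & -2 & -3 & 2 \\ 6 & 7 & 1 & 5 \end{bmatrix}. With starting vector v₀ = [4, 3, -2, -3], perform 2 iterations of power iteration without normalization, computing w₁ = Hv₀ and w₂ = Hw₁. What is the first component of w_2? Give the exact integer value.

w1 = Hv₀ = (4·4 + (-1)·3 + 5·(-2) + 5·(-3); 7·4 + 1·3 + (-5)·(-2) + (-3)·(-3); (-1)·4 + (-2)·3 + (-3)·(-2) + 2·(-3); 6·4 + 7·3 + 1·(-2) + 5·(-3)) = (-12, 50, -10, 28)
w2 = Hw1 = (4·(-12) + (-1)·50 + 5·(-10) + 5·28; 7·(-12) + 1·50 + (-5)·(-10) + (-3)·28; (-1)·(-12) + (-2)·50 + (-3)·(-10) + 2·28; 6·(-12) + 7·50 + 1·(-10) + 5·28) = (-8, -68, -2, 408)
The requested component of w2 is -8.

-8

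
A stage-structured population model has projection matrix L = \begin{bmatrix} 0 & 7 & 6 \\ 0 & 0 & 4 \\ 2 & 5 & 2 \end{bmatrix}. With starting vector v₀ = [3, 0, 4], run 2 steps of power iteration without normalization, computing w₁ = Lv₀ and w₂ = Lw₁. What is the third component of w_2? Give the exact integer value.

w1 = Lv₀ = (0·3 + 7·0 + 6·4; 0·3 + 0·0 + 4·4; 2·3 + 5·0 + 2·4) = (24, 16, 14)
w2 = Lw1 = (0·24 + 7·16 + 6·14; 0·24 + 0·16 + 4·14; 2·24 + 5·16 + 2·14) = (196, 56, 156)
The requested component of w2 is 156.

156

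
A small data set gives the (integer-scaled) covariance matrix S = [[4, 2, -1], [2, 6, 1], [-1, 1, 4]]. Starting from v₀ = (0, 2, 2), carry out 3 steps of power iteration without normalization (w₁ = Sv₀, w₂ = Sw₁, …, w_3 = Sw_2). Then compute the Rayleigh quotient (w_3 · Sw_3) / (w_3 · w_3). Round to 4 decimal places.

w1 = Sv₀ = (4·0 + 2·2 + (-1)·2; 2·0 + 6·2 + 1·2; (-1)·0 + 1·2 + 4·2) = (2, 14, 10)
w2 = Sw1 = (4·2 + 2·14 + (-1)·10; 2·2 + 6·14 + 1·10; (-1)·2 + 1·14 + 4·10) = (26, 98, 52)
w3 = Sw2 = (248, 692, 280)
Sw3 = (2096, 4928, 1564)
w3·Sw3 = 248·2096 + 692·4928 + 280·1564 = 4367904; w3·w3 = 248·248 + 692·692 + 280·280 = 618768
λ ≈ 4367904/618768 = 7.0590

7.0590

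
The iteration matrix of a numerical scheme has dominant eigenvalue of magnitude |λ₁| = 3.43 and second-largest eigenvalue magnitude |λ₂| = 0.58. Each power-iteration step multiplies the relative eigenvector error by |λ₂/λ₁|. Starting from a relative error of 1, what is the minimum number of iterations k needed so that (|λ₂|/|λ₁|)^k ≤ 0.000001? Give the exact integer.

|λ₂/λ₁| = 0.58/3.43 = 0.16910
Need k ≥ ln(0.000001) / ln(0.16910) = -13.8155 / -1.7773 ≈ 7.773
Smallest integer k satisfying the bound: 8

8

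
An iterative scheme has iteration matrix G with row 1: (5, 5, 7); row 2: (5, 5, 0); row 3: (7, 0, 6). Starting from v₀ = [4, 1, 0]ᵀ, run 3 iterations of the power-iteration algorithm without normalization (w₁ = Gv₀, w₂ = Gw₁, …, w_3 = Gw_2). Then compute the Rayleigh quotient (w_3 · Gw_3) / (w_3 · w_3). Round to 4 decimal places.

w1 = Gv₀ = (25, 25, 28)
w2 = Gw1 = (446, 250, 343)
w3 = Gw2 = (5881, 3480, 5180)
Gw3 = (83065, 46805, 72247)
w3·Gw3 = 5881·83065 + 3480·46805 + 5180·72247 = 1025626125; w3·w3 = 5881·5881 + 3480·3480 + 5180·5180 = 73528961
λ ≈ 1025626125/73528961 = 13.9486

13.9486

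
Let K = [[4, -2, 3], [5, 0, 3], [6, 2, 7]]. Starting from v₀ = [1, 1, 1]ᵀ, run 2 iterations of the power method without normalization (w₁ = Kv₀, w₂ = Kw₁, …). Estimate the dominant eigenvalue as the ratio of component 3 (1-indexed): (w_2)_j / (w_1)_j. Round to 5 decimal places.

w1 = Kv₀ = (5, 8, 15)
w2 = Kw1 = (49, 70, 151)
Ratio at component: 151 / 15 = 10.06667

10.06667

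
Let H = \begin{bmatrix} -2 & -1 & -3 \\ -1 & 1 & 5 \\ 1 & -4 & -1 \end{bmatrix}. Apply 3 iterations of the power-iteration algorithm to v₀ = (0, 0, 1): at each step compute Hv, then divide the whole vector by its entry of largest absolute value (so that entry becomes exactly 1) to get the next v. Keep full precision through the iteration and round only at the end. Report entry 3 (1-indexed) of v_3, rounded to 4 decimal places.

Hv0 = (-3.00000, 5.00000, -1.00000); divide by 5.00000 → v1 = (-0.60000, 1.00000, -0.20000)
Hv1 = (0.80000, 0.60000, -4.40000); divide by -4.40000 → v2 = (-0.18182, -0.13636, 1.00000)
Hv2 = (-2.50000, 5.04545, -0.63636); divide by 5.04545 → v3 = (-0.49550, 1.00000, -0.12613)
Requested entry of v3: 14/-111 = -0.1261

-0.1261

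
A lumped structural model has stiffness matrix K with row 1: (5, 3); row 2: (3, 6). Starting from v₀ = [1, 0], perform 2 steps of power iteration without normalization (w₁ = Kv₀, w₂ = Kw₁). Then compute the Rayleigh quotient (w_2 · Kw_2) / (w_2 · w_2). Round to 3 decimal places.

8.484

w1 = Kv₀ = (5·1 + 3·0; 3·1 + 6·0) = (5, 3)
w2 = Kw1 = (5·5 + 3·3; 3·5 + 6·3) = (34, 33)
Kw2 = (269, 300)
w2·Kw2 = 34·269 + 33·300 = 19046; w2·w2 = 34·34 + 33·33 = 2245
λ ≈ 19046/2245 = 8.484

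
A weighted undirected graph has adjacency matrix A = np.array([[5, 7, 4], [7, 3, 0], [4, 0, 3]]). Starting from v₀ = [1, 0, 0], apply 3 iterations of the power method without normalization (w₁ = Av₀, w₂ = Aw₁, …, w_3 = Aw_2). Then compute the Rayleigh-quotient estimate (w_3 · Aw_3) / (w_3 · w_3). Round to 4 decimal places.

12.1044

w1 = Av₀ = (5, 7, 4)
w2 = Aw1 = (90, 56, 32)
w3 = Aw2 = (970, 798, 456)
Aw3 = (12260, 9184, 5248)
w3·Aw3 = 970·12260 + 798·9184 + 456·5248 = 21614120; w3·w3 = 970·970 + 798·798 + 456·456 = 1785640
λ ≈ 21614120/1785640 = 12.1044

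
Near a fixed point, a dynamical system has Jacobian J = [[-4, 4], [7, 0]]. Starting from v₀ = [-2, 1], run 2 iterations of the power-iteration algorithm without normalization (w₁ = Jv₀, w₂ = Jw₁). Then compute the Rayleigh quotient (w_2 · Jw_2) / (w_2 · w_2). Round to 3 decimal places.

w1 = Jv₀ = ((-4)·(-2) + 4·1; 7·(-2) + 0·1) = (12, -14)
w2 = Jw1 = ((-4)·12 + 4·(-14); 7·12 + 0·(-14)) = (-104, 84)
Jw2 = (752, -728)
w2·Jw2 = (-104)·752 + 84·(-728) = -139360; w2·w2 = (-104)·(-104) + 84·84 = 17872
λ ≈ -139360/17872 = -7.798

-7.798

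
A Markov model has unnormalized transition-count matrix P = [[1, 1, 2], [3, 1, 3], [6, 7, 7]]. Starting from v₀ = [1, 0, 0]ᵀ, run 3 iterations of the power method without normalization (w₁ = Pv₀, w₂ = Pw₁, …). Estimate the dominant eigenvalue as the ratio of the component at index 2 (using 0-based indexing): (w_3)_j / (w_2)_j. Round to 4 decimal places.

λ ≈ 10.8261

w1 = Pv₀ = (1·1 + 1·0 + 2·0; 3·1 + 1·0 + 3·0; 6·1 + 7·0 + 7·0) = (1, 3, 6)
w2 = Pw1 = (1·1 + 1·3 + 2·6; 3·1 + 1·3 + 3·6; 6·1 + 7·3 + 7·6) = (16, 24, 69)
w3 = Pw2 = (178, 279, 747)
Ratio at component: 747 / 69 = 10.8261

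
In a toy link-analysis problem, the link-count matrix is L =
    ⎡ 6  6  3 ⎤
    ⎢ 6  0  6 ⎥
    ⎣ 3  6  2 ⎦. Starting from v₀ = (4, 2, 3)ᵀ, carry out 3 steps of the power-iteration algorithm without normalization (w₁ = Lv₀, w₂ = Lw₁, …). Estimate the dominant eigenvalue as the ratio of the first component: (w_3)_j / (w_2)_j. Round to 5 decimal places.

12.60294

w1 = Lv₀ = (45, 42, 30)
w2 = Lw1 = (612, 450, 447)
w3 = Lw2 = (7713, 6354, 5430)
Ratio at component: 7713 / 612 = 12.60294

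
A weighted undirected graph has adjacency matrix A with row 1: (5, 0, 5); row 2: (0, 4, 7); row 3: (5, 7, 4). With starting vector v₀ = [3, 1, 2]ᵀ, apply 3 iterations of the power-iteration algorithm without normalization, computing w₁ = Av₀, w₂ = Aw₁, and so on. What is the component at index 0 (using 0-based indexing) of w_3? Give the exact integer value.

3230

w1 = Av₀ = (5·3 + 0·1 + 5·2; 0·3 + 4·1 + 7·2; 5·3 + 7·1 + 4·2) = (25, 18, 30)
w2 = Aw1 = (5·25 + 0·18 + 5·30; 0·25 + 4·18 + 7·30; 5·25 + 7·18 + 4·30) = (275, 282, 371)
w3 = Aw2 = (3230, 3725, 4833)
The requested component of w3 is 3230.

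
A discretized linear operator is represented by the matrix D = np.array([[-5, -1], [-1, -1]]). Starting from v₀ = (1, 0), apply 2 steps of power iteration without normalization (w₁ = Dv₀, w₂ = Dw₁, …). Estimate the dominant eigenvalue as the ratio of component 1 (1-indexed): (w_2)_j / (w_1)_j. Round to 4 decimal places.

-5.2000

w1 = Dv₀ = (-5, -1)
w2 = Dw1 = (26, 6)
Ratio at component: 26 / -5 = -5.2000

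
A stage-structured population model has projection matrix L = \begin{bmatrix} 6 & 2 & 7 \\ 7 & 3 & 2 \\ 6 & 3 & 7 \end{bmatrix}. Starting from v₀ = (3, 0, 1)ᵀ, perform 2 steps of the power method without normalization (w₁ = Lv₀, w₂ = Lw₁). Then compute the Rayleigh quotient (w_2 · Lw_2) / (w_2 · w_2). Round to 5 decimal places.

w1 = Lv₀ = (25, 23, 25)
w2 = Lw1 = (371, 294, 394)
Lw2 = (5572, 4267, 5866)
w2·Lw2 = 371·5572 + 294·4267 + 394·5866 = 5632914; w2·w2 = 371·371 + 294·294 + 394·394 = 379313
λ ≈ 5632914/379313 = 14.85031

λ ≈ 14.85031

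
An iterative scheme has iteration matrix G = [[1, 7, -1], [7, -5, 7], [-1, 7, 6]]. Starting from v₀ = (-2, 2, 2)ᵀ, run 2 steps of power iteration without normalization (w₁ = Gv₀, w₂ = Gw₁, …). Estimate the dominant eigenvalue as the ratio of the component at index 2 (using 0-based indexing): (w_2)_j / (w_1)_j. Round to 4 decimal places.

w1 = Gv₀ = (10, -10, 28)
w2 = Gw1 = (-88, 316, 88)
Ratio at component: 88 / 28 = 3.1429

3.1429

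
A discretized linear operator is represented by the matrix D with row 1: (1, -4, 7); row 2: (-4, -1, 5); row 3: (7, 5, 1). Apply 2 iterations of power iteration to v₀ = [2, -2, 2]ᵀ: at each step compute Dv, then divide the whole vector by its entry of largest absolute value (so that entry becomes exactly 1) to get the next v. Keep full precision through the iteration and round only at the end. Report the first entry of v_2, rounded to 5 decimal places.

Dv0 = (24.000000, 4.000000, 6.000000); divide by 24.000000 → v1 = (1.000000, 0.166667, 0.250000)
Dv1 = (2.083333, -2.916667, 8.083333); divide by 8.083333 → v2 = (0.257732, -0.360825, 1.000000)
Requested entry of v2: 50/194 = 0.25773

0.25773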